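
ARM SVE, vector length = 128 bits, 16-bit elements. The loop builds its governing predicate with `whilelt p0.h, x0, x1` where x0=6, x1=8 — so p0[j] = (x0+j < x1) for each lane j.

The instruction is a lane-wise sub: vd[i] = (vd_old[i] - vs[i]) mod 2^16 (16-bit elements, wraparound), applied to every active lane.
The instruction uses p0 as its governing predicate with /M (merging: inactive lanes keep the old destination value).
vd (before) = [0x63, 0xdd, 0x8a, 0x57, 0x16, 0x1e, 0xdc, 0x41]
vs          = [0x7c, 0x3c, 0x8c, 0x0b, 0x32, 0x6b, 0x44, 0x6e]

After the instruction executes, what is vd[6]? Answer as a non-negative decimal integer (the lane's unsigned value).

vd[6] = 220

128-bit reg / 16-bit elem → 8 lanes
p0[j] = (6+j < 8); true for j=0..1 → 2 lanes set
  i=0: sub(0x63,0x7c) → 65511
  i=1: sub(0xdd,0x3c) → 161
  i=2: tail/keep → 138
  i=3: tail/keep → 87
  i=4: tail/keep → 22
  i=5: tail/keep → 30
  i=6: tail/keep → 220
  i=7: tail/keep → 65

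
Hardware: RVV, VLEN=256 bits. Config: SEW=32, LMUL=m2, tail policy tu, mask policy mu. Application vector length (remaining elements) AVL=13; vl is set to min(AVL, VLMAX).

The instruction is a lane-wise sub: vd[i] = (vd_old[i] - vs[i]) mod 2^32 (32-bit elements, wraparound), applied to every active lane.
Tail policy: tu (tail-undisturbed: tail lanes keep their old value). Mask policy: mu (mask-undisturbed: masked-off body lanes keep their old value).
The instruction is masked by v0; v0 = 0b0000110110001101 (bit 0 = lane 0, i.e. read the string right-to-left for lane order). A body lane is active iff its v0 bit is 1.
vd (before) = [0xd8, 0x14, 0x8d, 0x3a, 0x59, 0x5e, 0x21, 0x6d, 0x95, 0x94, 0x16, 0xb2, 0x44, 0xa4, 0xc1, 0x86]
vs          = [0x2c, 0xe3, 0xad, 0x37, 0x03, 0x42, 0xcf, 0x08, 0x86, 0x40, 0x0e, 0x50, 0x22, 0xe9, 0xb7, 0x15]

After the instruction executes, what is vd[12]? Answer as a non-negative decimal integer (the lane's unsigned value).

lanes per group: 256·2/32 = 16
vl ← min(13, 16) = 13
lane  0: sub(0xd8,0x2c) ⇒ 0xac
lane  1: mask-off/keep ⇒ 0x14
lane  2: sub(0x8d,0xad) ⇒ 0xffffffe0
lane  3: sub(0x3a,0x37) ⇒ 0x03
lane  4: mask-off/keep ⇒ 0x59
lane  5: mask-off/keep ⇒ 0x5e
lane  6: mask-off/keep ⇒ 0x21
lane  7: sub(0x6d,0x08) ⇒ 0x65
lane  8: sub(0x95,0x86) ⇒ 0x0f
lane  9: mask-off/keep ⇒ 0x94
lane 10: sub(0x16,0x0e) ⇒ 0x08
lane 11: sub(0xb2,0x50) ⇒ 0x62
lane 12: mask-off/keep ⇒ 0x44
lane 13: tail/keep ⇒ 0xa4
lane 14: tail/keep ⇒ 0xc1
lane 15: tail/keep ⇒ 0x86

vd[12] = 68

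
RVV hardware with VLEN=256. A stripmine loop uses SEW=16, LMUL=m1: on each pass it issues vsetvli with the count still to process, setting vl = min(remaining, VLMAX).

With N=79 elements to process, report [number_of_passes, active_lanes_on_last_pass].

VLMAX = VLEN×LMUL/SEW = 256×1/16 = 16
79 elements at 16/iter → 5 passes, remainder 15 on the last

[iterations, last_vl] = [5, 15]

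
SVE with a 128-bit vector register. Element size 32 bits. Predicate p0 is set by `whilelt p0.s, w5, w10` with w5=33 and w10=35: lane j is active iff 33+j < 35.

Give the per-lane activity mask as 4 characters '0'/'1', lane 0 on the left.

128-bit reg / 32-bit elem → 4 lanes
whilelt: lane j active iff 33+j < 35 → j < 2 → 2 active
bits (lane 0 leftmost): 1100

predicate = 1100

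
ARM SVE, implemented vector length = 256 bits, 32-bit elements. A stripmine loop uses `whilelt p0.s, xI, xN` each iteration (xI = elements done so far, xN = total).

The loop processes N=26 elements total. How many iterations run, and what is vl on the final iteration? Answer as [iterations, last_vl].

[iterations, last_vl] = [4, 2]

256-bit reg / 32-bit elem → 8 lanes
iterations = ceil(26/8) = 4; final-pass vl = 2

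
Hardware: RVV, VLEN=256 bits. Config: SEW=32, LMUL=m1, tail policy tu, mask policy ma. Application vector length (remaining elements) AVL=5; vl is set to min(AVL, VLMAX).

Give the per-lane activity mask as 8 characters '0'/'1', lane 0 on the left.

VLMAX = (256 × 1) / 32 = 8 lanes
AVL=5 ≤ VLMAX=8, so vl = 5
bits (lane 0 leftmost): 11111000

predicate = 11111000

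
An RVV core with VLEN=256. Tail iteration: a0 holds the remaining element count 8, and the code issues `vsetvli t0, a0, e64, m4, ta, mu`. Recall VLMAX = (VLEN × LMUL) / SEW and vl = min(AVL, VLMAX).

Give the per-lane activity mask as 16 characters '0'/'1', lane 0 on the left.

VLMAX = (256 × 4) / 64 = 16 lanes
AVL=8 ≤ VLMAX=16, so vl = 8
bits (lane 0 leftmost): 1111111100000000

predicate = 1111111100000000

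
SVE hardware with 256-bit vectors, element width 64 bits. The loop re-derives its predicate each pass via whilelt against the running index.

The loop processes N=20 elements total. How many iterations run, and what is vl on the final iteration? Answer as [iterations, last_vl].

register lanes = 256/64 = 4
20 elements at 4/iter → 5 passes, remainder 4 on the last

[iterations, last_vl] = [5, 4]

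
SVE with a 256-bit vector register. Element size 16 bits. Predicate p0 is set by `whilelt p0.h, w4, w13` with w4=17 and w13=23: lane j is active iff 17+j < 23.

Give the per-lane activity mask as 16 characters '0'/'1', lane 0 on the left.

256-bit reg / 16-bit elem → 16 lanes
p0[j] = (17+j < 23); true for j=0..5 → 6 lanes set
bits (lane 0 leftmost): 1111110000000000

predicate = 1111110000000000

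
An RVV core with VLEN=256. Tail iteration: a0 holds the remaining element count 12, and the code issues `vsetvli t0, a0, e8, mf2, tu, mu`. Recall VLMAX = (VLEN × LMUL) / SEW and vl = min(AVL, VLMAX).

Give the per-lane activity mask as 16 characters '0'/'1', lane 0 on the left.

predicate = 1111111111110000

lanes per group: 256·1/2/8 = 16
vl ← min(12, 16) = 12
bits (lane 0 leftmost): 1111111111110000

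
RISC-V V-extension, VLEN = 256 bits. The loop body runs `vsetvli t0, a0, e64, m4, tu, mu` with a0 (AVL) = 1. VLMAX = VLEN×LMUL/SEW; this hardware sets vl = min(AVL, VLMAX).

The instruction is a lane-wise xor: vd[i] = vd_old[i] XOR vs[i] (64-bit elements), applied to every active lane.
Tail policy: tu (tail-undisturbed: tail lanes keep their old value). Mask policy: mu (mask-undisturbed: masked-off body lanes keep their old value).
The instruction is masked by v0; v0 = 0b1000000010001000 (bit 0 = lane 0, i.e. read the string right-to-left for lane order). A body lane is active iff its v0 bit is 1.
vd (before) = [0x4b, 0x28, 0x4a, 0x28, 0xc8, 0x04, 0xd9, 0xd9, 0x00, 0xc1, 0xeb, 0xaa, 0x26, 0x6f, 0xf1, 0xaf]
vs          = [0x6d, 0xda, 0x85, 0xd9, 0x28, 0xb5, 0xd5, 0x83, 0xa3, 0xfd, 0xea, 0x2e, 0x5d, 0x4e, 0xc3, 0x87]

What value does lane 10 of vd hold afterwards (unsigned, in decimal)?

vd[10] = 235

VLMAX = (256 × 4) / 64 = 16 lanes
vl ← min(1, 16) = 1
  i=0: mask-off/keep → 75
  i=1: tail/keep → 40
  i=2: tail/keep → 74
  i=3: tail/keep → 40
  i=4: tail/keep → 200
  i=5: tail/keep → 4
  i=6: tail/keep → 217
  i=7: tail/keep → 217
  i=8: tail/keep → 0
  i=9: tail/keep → 193
  i=10: tail/keep → 235
  i=11: tail/keep → 170
  i=12: tail/keep → 38
  i=13: tail/keep → 111
  i=14: tail/keep → 241
  i=15: tail/keep → 175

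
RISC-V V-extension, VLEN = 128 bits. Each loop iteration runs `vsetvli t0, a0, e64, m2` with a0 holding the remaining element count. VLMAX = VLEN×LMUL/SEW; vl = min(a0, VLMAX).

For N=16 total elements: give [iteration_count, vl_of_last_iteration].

[iterations, last_vl] = [4, 4]

VLMAX = (128 × 2) / 64 = 4 lanes
iterations = ceil(16/4) = 4; final-pass vl = 4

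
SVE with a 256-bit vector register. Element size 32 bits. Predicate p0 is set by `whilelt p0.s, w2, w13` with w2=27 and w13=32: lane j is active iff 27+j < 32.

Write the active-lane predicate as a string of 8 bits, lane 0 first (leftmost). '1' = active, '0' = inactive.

predicate = 11111000

register lanes = 256/32 = 8
active while 27+j < 32, i.e. j ∈ [0,5) capped at 8 ⇒ 5
bits (lane 0 leftmost): 11111000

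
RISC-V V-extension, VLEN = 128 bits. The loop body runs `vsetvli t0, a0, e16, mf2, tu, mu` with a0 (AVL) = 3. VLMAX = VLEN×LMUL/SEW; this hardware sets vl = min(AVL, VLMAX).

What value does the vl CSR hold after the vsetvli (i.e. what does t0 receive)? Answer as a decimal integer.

vl = 3

VLMAX = VLEN×LMUL/SEW = 128×1/2/16 = 4
vl ← min(3, 4) = 3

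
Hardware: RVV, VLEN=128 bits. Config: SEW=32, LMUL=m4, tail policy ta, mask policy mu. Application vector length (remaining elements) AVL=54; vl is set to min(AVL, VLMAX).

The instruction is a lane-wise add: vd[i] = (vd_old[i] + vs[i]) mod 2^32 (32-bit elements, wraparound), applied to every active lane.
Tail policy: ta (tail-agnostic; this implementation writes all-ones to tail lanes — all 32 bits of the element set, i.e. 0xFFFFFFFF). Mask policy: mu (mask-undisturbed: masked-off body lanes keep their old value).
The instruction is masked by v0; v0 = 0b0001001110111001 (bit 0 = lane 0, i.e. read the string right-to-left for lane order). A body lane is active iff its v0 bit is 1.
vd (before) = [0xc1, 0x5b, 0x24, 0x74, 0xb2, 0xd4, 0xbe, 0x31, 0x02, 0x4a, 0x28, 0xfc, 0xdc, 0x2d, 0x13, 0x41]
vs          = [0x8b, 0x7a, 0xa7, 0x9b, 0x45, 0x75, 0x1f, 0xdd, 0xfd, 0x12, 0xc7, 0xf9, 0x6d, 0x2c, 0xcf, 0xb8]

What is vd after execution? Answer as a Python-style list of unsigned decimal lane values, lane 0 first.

lanes per group: 128·4/32 = 16
vl = min(AVL, VLMAX) = min(54, 16) = 16
  i=0: add(0xc1,0x8b) → 332
  i=1: mask-off/keep → 91
  i=2: mask-off/keep → 36
  i=3: add(0x74,0x9b) → 271
  i=4: add(0xb2,0x45) → 247
  i=5: add(0xd4,0x75) → 329
  i=6: mask-off/keep → 190
  i=7: add(0x31,0xdd) → 270
  i=8: add(0x02,0xfd) → 255
  i=9: add(0x4a,0x12) → 92
  i=10: mask-off/keep → 40
  i=11: mask-off/keep → 252
  i=12: add(0xdc,0x6d) → 329
  i=13: mask-off/keep → 45
  i=14: mask-off/keep → 19
  i=15: mask-off/keep → 65

vd = [332, 91, 36, 271, 247, 329, 190, 270, 255, 92, 40, 252, 329, 45, 19, 65]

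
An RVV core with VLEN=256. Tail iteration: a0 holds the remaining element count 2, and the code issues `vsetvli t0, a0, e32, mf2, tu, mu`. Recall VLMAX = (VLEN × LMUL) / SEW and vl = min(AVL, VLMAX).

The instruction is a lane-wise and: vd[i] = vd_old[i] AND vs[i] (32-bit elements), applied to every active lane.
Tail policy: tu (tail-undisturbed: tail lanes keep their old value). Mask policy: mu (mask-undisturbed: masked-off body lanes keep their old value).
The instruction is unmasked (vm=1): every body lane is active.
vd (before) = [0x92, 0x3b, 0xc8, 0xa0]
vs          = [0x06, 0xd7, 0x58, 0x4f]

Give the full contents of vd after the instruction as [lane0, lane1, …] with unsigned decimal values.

vd = [2, 19, 200, 160]

VLMAX = VLEN×LMUL/SEW = 256×1/2/32 = 4
vl = min(AVL, VLMAX) = min(2, 4) = 2
vd[0] and(0x92,0x06) -> 0x02
vd[1] and(0x3b,0xd7) -> 0x13
vd[2] tail/keep -> 0xc8
vd[3] tail/keep -> 0xa0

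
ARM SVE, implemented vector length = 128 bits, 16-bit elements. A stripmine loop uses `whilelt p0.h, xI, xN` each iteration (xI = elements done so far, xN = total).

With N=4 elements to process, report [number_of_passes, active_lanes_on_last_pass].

[iterations, last_vl] = [1, 4]

128-bit reg / 16-bit elem → 8 lanes
4 elements at 8/iter → 1 passes, remainder 4 on the last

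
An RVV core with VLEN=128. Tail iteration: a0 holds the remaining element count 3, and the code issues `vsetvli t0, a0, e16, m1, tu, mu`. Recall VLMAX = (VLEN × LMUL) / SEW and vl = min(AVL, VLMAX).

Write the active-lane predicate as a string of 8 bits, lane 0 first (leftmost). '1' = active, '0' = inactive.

predicate = 11100000

lanes per group: 128·1/16 = 8
vl = min(AVL, VLMAX) = min(3, 8) = 3
bits (lane 0 leftmost): 11100000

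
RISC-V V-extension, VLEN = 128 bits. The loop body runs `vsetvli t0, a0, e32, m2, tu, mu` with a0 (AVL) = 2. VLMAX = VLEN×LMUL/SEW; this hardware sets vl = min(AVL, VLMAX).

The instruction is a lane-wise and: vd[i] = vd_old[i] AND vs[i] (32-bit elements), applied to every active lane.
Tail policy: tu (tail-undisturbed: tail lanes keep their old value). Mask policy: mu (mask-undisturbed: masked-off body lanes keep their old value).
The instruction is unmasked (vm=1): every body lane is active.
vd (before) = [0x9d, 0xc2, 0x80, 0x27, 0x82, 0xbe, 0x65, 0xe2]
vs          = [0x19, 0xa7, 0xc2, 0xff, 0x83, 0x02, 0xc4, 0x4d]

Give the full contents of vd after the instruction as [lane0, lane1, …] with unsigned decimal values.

VLMAX = (128 × 2) / 32 = 8 lanes
AVL=2 ≤ VLMAX=8, so vl = 2
[0] and(0x9d,0x19) = 0x19
[1] and(0xc2,0xa7) = 0x82
[2] tail/keep = 0x80
[3] tail/keep = 0x27
[4] tail/keep = 0x82
[5] tail/keep = 0xbe
[6] tail/keep = 0x65
[7] tail/keep = 0xe2

vd = [25, 130, 128, 39, 130, 190, 101, 226]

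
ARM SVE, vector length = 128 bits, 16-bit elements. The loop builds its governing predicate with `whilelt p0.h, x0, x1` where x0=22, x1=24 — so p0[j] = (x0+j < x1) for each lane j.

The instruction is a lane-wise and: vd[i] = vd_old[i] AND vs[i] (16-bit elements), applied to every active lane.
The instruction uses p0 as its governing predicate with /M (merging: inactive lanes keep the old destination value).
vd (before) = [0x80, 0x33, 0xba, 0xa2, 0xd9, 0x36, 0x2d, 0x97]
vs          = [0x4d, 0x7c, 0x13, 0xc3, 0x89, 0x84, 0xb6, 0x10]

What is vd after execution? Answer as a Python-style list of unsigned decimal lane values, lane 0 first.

vd = [0, 48, 186, 162, 217, 54, 45, 151]

128-bit reg / 16-bit elem → 8 lanes
p0[j] = (22+j < 24); true for j=0..1 → 2 lanes set
vd[0] and(0x80,0x4d) -> 0x00
vd[1] and(0x33,0x7c) -> 0x30
vd[2] tail/keep -> 0xba
vd[3] tail/keep -> 0xa2
vd[4] tail/keep -> 0xd9
vd[5] tail/keep -> 0x36
vd[6] tail/keep -> 0x2d
vd[7] tail/keep -> 0x97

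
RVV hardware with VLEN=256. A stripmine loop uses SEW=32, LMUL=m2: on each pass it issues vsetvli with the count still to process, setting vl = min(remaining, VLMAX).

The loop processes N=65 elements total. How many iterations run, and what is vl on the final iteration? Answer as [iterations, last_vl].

lanes per group: 256·2/32 = 16
65 elements at 16/iter → 5 passes, remainder 1 on the last

[iterations, last_vl] = [5, 1]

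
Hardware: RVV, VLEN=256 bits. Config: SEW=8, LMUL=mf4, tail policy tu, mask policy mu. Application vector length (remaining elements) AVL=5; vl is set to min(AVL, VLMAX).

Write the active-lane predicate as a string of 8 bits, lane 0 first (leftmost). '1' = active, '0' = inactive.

predicate = 11111000

VLMAX = (256 × 1/4) / 8 = 8 lanes
AVL=5 ≤ VLMAX=8, so vl = 5
bits (lane 0 leftmost): 11111000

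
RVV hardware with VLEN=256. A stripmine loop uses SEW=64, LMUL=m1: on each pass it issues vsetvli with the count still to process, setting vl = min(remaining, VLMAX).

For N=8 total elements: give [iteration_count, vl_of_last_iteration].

[iterations, last_vl] = [2, 4]

VLMAX = (256 × 1) / 64 = 4 lanes
8 elements at 4/iter → 2 passes, remainder 4 on the last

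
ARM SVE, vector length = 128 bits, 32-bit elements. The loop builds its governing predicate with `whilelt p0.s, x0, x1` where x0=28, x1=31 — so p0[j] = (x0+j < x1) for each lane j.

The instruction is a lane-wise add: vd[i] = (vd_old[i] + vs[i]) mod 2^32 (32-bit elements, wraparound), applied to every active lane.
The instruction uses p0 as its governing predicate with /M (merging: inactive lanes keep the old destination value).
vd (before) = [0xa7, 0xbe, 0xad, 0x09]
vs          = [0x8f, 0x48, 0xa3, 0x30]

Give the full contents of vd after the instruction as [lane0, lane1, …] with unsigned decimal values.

vd = [310, 262, 336, 9]

register lanes = 128/32 = 4
active while 28+j < 31, i.e. j ∈ [0,3) capped at 4 ⇒ 3
lane  0: add(0xa7,0x8f) ⇒ 0x136
lane  1: add(0xbe,0x48) ⇒ 0x106
lane  2: add(0xad,0xa3) ⇒ 0x150
lane  3: tail/keep ⇒ 0x09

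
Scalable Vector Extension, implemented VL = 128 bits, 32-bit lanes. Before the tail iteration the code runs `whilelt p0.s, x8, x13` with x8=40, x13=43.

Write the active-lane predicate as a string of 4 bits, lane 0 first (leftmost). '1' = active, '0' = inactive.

lane count: 128 div 32 = 4
active while 40+j < 43, i.e. j ∈ [0,3) capped at 4 ⇒ 3
bits (lane 0 leftmost): 1110

predicate = 1110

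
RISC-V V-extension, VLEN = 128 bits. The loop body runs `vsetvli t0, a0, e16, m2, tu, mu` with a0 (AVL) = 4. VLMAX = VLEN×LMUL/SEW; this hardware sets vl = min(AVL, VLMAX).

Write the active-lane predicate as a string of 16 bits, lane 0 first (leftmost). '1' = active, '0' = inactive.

predicate = 1111000000000000

VLMAX = VLEN×LMUL/SEW = 128×2/16 = 16
vl ← min(4, 16) = 4
bits (lane 0 leftmost): 1111000000000000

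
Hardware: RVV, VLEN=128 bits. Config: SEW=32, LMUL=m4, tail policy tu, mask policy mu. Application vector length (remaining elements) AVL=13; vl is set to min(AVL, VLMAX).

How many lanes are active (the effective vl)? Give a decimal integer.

VLMAX = VLEN×LMUL/SEW = 128×4/32 = 16
vl ← min(13, 16) = 13

vl = 13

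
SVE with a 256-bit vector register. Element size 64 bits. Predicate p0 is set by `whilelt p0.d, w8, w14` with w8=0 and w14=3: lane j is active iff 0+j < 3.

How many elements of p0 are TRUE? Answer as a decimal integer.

vl = 3

256-bit reg / 64-bit elem → 4 lanes
active while 0+j < 3, i.e. j ∈ [0,3) capped at 4 ⇒ 3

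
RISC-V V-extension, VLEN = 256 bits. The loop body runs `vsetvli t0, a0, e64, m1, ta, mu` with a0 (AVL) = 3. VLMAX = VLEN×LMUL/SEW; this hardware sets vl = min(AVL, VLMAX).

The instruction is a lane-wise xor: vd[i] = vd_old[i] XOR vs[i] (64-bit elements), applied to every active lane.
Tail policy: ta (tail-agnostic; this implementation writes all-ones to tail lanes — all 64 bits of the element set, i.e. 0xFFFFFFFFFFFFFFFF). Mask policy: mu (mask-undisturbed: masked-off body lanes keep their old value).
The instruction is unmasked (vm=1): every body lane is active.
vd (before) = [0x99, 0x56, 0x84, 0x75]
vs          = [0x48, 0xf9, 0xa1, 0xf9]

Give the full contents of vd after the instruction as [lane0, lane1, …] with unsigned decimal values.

VLMAX = (256 × 1) / 64 = 4 lanes
vl ← min(3, 4) = 3
  i=0: xor(0x99,0x48) → 209
  i=1: xor(0x56,0xf9) → 175
  i=2: xor(0x84,0xa1) → 37
  i=3: tail/ones → 18446744073709551615

vd = [209, 175, 37, 18446744073709551615]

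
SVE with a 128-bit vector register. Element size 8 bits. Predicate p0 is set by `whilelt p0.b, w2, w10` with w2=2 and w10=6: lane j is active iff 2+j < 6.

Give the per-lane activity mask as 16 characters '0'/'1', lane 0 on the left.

lane count: 128 div 8 = 16
p0[j] = (2+j < 6); true for j=0..3 → 4 lanes set
bits (lane 0 leftmost): 1111000000000000

predicate = 1111000000000000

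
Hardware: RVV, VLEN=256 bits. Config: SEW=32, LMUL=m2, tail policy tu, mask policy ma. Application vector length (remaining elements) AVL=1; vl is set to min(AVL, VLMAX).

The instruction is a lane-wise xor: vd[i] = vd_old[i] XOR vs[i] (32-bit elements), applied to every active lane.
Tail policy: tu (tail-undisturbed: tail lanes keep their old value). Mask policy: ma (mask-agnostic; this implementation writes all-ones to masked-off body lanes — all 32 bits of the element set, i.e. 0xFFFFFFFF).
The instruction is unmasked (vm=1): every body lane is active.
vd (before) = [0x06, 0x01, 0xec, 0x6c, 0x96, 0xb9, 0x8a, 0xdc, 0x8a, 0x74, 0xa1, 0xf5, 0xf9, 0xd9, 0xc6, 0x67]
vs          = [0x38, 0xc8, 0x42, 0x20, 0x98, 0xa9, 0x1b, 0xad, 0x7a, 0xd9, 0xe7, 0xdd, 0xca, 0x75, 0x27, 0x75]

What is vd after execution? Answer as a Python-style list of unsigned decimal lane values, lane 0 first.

VLMAX = VLEN×LMUL/SEW = 256×2/32 = 16
AVL=1 ≤ VLMAX=16, so vl = 1
lane  0: xor(0x06,0x38) ⇒ 0x3e
lane  1: tail/keep ⇒ 0x01
lane  2: tail/keep ⇒ 0xec
lane  3: tail/keep ⇒ 0x6c
lane  4: tail/keep ⇒ 0x96
lane  5: tail/keep ⇒ 0xb9
lane  6: tail/keep ⇒ 0x8a
lane  7: tail/keep ⇒ 0xdc
lane  8: tail/keep ⇒ 0x8a
lane  9: tail/keep ⇒ 0x74
lane 10: tail/keep ⇒ 0xa1
lane 11: tail/keep ⇒ 0xf5
lane 12: tail/keep ⇒ 0xf9
lane 13: tail/keep ⇒ 0xd9
lane 14: tail/keep ⇒ 0xc6
lane 15: tail/keep ⇒ 0x67

vd = [62, 1, 236, 108, 150, 185, 138, 220, 138, 116, 161, 245, 249, 217, 198, 103]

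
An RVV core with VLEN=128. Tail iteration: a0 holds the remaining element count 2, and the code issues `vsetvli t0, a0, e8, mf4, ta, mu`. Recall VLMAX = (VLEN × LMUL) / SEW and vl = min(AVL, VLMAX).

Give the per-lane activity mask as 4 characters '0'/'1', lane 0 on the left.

predicate = 1100

VLMAX = (128 × 1/4) / 8 = 4 lanes
AVL=2 ≤ VLMAX=4, so vl = 2
bits (lane 0 leftmost): 1100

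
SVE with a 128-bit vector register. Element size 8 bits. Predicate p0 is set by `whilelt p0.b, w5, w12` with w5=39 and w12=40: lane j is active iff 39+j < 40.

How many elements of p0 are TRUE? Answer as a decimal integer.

vl = 1

lane count: 128 div 8 = 16
p0[j] = (39+j < 40); true for j=0..0 → 1 lanes set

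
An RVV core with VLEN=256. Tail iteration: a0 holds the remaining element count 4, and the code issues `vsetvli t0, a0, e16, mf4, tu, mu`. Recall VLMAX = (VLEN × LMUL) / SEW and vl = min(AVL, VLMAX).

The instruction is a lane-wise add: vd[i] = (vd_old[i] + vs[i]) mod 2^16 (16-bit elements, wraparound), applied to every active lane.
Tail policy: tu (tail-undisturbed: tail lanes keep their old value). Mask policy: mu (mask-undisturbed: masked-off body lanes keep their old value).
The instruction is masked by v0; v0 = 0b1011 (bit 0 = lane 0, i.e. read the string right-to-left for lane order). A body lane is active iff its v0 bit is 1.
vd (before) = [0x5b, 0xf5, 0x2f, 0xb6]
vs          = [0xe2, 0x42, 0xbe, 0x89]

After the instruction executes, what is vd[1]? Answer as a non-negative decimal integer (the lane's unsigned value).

vd[1] = 311

VLMAX = (256 × 1/4) / 16 = 4 lanes
vl ← min(4, 4) = 4
lane  0: add(0x5b,0xe2) ⇒ 0x13d
lane  1: add(0xf5,0x42) ⇒ 0x137
lane  2: mask-off/keep ⇒ 0x2f
lane  3: add(0xb6,0x89) ⇒ 0x13f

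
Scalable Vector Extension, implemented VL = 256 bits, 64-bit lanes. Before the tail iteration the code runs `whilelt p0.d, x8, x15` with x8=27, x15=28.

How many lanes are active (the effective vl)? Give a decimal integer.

vl = 1

register lanes = 256/64 = 4
p0[j] = (27+j < 28); true for j=0..0 → 1 lanes set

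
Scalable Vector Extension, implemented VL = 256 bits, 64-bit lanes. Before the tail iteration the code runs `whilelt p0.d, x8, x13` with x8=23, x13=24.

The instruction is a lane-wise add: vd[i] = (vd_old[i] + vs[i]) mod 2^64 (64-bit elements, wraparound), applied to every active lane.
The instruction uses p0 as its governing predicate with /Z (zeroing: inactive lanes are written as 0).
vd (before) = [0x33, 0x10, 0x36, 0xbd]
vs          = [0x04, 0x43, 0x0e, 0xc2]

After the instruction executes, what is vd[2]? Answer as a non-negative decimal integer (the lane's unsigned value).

vd[2] = 0

register lanes = 256/64 = 4
whilelt: lane j active iff 23+j < 24 → j < 1 → 1 active
[0] add(0x33,0x04) = 0x37
[1] tail/zero = 0x00
[2] tail/zero = 0x00
[3] tail/zero = 0x00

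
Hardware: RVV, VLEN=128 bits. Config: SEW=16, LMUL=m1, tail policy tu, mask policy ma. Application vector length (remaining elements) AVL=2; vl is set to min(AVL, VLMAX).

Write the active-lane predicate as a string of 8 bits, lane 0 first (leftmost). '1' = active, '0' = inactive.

predicate = 11000000

VLMAX = VLEN×LMUL/SEW = 128×1/16 = 8
vl ← min(2, 8) = 2
bits (lane 0 leftmost): 11000000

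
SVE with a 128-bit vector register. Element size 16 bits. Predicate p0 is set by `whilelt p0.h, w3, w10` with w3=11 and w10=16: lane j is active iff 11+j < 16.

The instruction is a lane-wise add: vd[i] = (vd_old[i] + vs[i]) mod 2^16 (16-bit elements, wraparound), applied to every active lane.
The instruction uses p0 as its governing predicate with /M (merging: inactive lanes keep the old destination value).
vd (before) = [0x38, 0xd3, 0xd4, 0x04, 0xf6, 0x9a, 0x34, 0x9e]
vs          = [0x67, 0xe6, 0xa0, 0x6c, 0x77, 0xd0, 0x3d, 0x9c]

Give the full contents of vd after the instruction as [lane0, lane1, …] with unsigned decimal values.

lane count: 128 div 16 = 8
whilelt: lane j active iff 11+j < 16 → j < 5 → 5 active
vd[0] add(0x38,0x67) -> 0x9f
vd[1] add(0xd3,0xe6) -> 0x1b9
vd[2] add(0xd4,0xa0) -> 0x174
vd[3] add(0x04,0x6c) -> 0x70
vd[4] add(0xf6,0x77) -> 0x16d
vd[5] tail/keep -> 0x9a
vd[6] tail/keep -> 0x34
vd[7] tail/keep -> 0x9e

vd = [159, 441, 372, 112, 365, 154, 52, 158]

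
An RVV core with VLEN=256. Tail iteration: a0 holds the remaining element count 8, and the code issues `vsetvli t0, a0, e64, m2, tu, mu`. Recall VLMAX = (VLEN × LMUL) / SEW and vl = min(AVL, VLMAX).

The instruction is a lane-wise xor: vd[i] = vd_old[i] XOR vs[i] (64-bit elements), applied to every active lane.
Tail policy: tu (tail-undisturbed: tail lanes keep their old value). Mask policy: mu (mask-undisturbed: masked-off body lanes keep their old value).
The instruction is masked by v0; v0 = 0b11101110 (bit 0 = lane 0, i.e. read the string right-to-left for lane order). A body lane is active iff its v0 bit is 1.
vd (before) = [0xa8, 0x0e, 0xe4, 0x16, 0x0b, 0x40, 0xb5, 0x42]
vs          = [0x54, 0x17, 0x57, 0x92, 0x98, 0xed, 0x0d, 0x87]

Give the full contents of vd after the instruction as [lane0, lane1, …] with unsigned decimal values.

vd = [168, 25, 179, 132, 11, 173, 184, 197]

lanes per group: 256·2/64 = 8
AVL=8 ≤ VLMAX=8, so vl = 8
[0] mask-off/keep = 0xa8
[1] xor(0x0e,0x17) = 0x19
[2] xor(0xe4,0x57) = 0xb3
[3] xor(0x16,0x92) = 0x84
[4] mask-off/keep = 0x0b
[5] xor(0x40,0xed) = 0xad
[6] xor(0xb5,0x0d) = 0xb8
[7] xor(0x42,0x87) = 0xc5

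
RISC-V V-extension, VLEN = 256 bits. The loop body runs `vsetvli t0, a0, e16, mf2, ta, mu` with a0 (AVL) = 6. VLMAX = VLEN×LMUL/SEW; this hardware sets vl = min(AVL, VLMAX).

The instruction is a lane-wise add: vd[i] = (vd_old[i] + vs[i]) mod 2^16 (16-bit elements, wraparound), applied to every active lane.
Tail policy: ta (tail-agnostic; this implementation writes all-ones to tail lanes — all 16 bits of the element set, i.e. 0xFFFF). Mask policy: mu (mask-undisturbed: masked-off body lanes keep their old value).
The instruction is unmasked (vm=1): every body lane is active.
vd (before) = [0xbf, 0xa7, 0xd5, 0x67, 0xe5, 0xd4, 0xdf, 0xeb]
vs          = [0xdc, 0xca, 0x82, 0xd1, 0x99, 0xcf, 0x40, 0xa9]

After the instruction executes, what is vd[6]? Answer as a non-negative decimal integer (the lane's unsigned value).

vd[6] = 65535

VLMAX = (256 × 1/2) / 16 = 8 lanes
vl ← min(6, 8) = 6
  i=0: add(0xbf,0xdc) → 411
  i=1: add(0xa7,0xca) → 369
  i=2: add(0xd5,0x82) → 343
  i=3: add(0x67,0xd1) → 312
  i=4: add(0xe5,0x99) → 382
  i=5: add(0xd4,0xcf) → 419
  i=6: tail/ones → 65535
  i=7: tail/ones → 65535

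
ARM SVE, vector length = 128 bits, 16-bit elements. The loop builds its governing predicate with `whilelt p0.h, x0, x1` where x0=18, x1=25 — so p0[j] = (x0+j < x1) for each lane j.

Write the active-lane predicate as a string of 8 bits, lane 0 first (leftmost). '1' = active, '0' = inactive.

128-bit reg / 16-bit elem → 8 lanes
whilelt: lane j active iff 18+j < 25 → j < 7 → 7 active
bits (lane 0 leftmost): 11111110

predicate = 11111110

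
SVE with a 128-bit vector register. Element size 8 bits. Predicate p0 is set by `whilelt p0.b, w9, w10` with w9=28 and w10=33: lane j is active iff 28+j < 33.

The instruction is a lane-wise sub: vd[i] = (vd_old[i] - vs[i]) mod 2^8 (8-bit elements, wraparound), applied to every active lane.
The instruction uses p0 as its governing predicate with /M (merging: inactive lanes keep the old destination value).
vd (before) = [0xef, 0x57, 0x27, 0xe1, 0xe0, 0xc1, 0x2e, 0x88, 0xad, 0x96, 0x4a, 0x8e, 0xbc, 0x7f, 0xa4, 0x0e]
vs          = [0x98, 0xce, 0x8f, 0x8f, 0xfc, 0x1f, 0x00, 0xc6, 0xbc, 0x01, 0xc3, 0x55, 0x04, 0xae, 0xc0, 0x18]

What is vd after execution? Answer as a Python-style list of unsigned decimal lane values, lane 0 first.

128-bit reg / 8-bit elem → 16 lanes
active while 28+j < 33, i.e. j ∈ [0,5) capped at 16 ⇒ 5
[0] sub(0xef,0x98) = 0x57
[1] sub(0x57,0xce) = 0x89
[2] sub(0x27,0x8f) = 0x98
[3] sub(0xe1,0x8f) = 0x52
[4] sub(0xe0,0xfc) = 0xe4
[5] tail/keep = 0xc1
[6] tail/keep = 0x2e
[7] tail/keep = 0x88
[8] tail/keep = 0xad
[9] tail/keep = 0x96
[10] tail/keep = 0x4a
[11] tail/keep = 0x8e
[12] tail/keep = 0xbc
[13] tail/keep = 0x7f
[14] tail/keep = 0xa4
[15] tail/keep = 0x0e

vd = [87, 137, 152, 82, 228, 193, 46, 136, 173, 150, 74, 142, 188, 127, 164, 14]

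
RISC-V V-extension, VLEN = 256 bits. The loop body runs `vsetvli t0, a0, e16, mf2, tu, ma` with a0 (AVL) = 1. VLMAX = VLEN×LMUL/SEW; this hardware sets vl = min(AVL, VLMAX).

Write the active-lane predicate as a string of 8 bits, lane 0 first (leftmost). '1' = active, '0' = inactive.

VLMAX = VLEN×LMUL/SEW = 256×1/2/16 = 8
AVL=1 ≤ VLMAX=8, so vl = 1
bits (lane 0 leftmost): 10000000

predicate = 10000000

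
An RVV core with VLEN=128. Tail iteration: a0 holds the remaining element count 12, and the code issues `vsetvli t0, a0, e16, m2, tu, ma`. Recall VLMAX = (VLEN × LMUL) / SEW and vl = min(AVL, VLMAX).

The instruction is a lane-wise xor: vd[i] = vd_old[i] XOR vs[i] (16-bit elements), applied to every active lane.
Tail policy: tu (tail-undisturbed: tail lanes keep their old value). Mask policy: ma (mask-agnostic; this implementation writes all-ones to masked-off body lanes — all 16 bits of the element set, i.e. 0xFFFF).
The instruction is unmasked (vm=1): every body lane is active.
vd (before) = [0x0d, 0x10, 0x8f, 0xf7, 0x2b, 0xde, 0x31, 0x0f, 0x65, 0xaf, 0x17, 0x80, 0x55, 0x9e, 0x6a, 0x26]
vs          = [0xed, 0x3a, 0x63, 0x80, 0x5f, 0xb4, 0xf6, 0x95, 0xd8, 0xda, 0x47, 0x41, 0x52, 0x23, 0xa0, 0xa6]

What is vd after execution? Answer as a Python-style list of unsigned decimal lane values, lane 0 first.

vd = [224, 42, 236, 119, 116, 106, 199, 154, 189, 117, 80, 193, 85, 158, 106, 38]

VLMAX = (128 × 2) / 16 = 16 lanes
vl ← min(12, 16) = 12
  i=0: xor(0x0d,0xed) → 224
  i=1: xor(0x10,0x3a) → 42
  i=2: xor(0x8f,0x63) → 236
  i=3: xor(0xf7,0x80) → 119
  i=4: xor(0x2b,0x5f) → 116
  i=5: xor(0xde,0xb4) → 106
  i=6: xor(0x31,0xf6) → 199
  i=7: xor(0x0f,0x95) → 154
  i=8: xor(0x65,0xd8) → 189
  i=9: xor(0xaf,0xda) → 117
  i=10: xor(0x17,0x47) → 80
  i=11: xor(0x80,0x41) → 193
  i=12: tail/keep → 85
  i=13: tail/keep → 158
  i=14: tail/keep → 106
  i=15: tail/keep → 38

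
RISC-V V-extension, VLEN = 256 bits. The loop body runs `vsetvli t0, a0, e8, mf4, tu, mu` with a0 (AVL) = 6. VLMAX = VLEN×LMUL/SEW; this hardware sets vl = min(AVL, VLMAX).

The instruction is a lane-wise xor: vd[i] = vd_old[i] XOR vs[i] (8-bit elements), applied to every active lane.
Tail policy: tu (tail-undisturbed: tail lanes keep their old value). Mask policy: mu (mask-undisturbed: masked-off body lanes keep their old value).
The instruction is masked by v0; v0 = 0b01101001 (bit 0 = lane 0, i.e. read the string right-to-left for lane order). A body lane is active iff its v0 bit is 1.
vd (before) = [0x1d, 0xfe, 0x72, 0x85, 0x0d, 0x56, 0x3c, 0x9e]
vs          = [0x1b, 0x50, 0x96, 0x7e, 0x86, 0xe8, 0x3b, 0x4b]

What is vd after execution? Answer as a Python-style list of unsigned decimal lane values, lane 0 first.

vd = [6, 254, 114, 251, 13, 190, 60, 158]

VLMAX = (256 × 1/4) / 8 = 8 lanes
AVL=6 ≤ VLMAX=8, so vl = 6
  i=0: xor(0x1d,0x1b) → 6
  i=1: mask-off/keep → 254
  i=2: mask-off/keep → 114
  i=3: xor(0x85,0x7e) → 251
  i=4: mask-off/keep → 13
  i=5: xor(0x56,0xe8) → 190
  i=6: tail/keep → 60
  i=7: tail/keep → 158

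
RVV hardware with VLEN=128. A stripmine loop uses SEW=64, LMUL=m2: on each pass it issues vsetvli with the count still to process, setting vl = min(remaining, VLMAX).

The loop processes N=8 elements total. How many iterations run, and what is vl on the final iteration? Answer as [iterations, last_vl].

[iterations, last_vl] = [2, 4]

VLMAX = (128 × 2) / 64 = 4 lanes
N=8: ⌈8/4⌉ = 2 iters; last vl = 8 − 1×4 = 4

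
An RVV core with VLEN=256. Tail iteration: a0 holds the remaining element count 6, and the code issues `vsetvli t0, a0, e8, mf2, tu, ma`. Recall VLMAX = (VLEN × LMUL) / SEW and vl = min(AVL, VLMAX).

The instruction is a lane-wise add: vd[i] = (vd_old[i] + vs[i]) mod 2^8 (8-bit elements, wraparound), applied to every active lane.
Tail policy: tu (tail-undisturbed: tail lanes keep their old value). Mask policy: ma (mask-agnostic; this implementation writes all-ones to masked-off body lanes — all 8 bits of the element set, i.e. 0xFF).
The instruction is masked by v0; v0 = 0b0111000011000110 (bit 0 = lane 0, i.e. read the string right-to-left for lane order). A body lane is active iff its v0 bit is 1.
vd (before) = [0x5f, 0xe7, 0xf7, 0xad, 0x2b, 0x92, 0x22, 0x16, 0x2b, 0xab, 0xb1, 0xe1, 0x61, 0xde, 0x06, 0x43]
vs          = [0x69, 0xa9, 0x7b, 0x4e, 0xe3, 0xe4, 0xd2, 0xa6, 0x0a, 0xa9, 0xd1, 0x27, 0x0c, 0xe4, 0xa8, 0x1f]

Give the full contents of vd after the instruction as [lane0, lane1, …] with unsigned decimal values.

vd = [255, 144, 114, 255, 255, 255, 34, 22, 43, 171, 177, 225, 97, 222, 6, 67]

lanes per group: 256·1/2/8 = 16
vl = min(AVL, VLMAX) = min(6, 16) = 6
lane  0: mask-off/ones ⇒ 0xff
lane  1: add(0xe7,0xa9) ⇒ 0x90
lane  2: add(0xf7,0x7b) ⇒ 0x72
lane  3: mask-off/ones ⇒ 0xff
lane  4: mask-off/ones ⇒ 0xff
lane  5: mask-off/ones ⇒ 0xff
lane  6: tail/keep ⇒ 0x22
lane  7: tail/keep ⇒ 0x16
lane  8: tail/keep ⇒ 0x2b
lane  9: tail/keep ⇒ 0xab
lane 10: tail/keep ⇒ 0xb1
lane 11: tail/keep ⇒ 0xe1
lane 12: tail/keep ⇒ 0x61
lane 13: tail/keep ⇒ 0xde
lane 14: tail/keep ⇒ 0x06
lane 15: tail/keep ⇒ 0x43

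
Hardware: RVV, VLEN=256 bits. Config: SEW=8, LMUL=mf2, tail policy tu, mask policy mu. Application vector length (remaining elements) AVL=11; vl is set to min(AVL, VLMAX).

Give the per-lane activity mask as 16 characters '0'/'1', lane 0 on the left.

VLMAX = VLEN×LMUL/SEW = 256×1/2/8 = 16
vl ← min(11, 16) = 11
bits (lane 0 leftmost): 1111111111100000

predicate = 1111111111100000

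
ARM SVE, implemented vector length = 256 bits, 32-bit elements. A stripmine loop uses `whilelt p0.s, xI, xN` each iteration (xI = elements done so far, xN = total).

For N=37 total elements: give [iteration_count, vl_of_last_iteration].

[iterations, last_vl] = [5, 5]

register lanes = 256/32 = 8
N=37: ⌈37/8⌉ = 5 iters; last vl = 37 − 4×8 = 5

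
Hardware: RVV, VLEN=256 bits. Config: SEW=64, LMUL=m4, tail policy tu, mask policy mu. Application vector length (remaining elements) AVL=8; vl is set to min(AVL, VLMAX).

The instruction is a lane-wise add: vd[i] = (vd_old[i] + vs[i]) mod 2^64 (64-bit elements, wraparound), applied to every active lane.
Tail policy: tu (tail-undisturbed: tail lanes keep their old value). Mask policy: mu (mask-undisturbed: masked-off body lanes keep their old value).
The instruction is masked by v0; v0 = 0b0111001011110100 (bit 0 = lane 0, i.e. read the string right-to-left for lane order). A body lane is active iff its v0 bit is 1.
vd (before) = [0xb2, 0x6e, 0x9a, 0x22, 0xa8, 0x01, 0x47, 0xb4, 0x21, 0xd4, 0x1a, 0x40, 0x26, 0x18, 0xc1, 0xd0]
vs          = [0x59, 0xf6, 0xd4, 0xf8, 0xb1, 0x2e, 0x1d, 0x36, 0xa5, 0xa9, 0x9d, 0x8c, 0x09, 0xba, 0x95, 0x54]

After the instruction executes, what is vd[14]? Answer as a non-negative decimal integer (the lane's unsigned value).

vd[14] = 193

lanes per group: 256·4/64 = 16
vl ← min(8, 16) = 8
[0] mask-off/keep = 0xb2
[1] mask-off/keep = 0x6e
[2] add(0x9a,0xd4) = 0x16e
[3] mask-off/keep = 0x22
[4] add(0xa8,0xb1) = 0x159
[5] add(0x01,0x2e) = 0x2f
[6] add(0x47,0x1d) = 0x64
[7] add(0xb4,0x36) = 0xea
[8] tail/keep = 0x21
[9] tail/keep = 0xd4
[10] tail/keep = 0x1a
[11] tail/keep = 0x40
[12] tail/keep = 0x26
[13] tail/keep = 0x18
[14] tail/keep = 0xc1
[15] tail/keep = 0xd0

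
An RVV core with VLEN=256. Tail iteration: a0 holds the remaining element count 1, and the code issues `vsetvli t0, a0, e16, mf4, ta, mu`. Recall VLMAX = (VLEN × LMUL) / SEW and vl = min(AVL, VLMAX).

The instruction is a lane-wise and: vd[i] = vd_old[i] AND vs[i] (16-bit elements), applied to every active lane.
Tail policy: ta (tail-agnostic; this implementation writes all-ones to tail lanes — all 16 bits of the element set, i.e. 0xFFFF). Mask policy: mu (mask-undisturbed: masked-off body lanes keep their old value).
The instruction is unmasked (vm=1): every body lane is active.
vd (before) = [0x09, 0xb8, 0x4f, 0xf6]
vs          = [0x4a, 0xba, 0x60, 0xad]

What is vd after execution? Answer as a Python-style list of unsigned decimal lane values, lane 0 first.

VLMAX = VLEN×LMUL/SEW = 256×1/4/16 = 4
AVL=1 ≤ VLMAX=4, so vl = 1
vd[0] and(0x09,0x4a) -> 0x08
vd[1] tail/ones -> 0xffff
vd[2] tail/ones -> 0xffff
vd[3] tail/ones -> 0xffff

vd = [8, 65535, 65535, 65535]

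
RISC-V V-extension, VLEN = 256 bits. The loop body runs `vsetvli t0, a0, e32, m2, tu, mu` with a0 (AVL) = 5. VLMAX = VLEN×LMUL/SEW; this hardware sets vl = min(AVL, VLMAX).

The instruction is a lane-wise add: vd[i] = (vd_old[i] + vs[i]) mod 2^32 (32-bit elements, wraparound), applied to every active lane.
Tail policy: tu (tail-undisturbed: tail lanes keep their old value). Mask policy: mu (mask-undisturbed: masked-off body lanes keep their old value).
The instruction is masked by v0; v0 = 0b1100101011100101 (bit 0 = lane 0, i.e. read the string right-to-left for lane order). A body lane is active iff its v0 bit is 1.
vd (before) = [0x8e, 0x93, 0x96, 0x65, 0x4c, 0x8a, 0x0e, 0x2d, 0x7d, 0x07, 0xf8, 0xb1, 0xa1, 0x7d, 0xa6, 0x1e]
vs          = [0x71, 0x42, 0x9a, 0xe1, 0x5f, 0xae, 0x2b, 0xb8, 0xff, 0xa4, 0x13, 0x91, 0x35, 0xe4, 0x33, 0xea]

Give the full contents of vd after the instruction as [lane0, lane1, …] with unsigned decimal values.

vd = [255, 147, 304, 101, 76, 138, 14, 45, 125, 7, 248, 177, 161, 125, 166, 30]

VLMAX = (256 × 2) / 32 = 16 lanes
vl = min(AVL, VLMAX) = min(5, 16) = 5
vd[0] add(0x8e,0x71) -> 0xff
vd[1] mask-off/keep -> 0x93
vd[2] add(0x96,0x9a) -> 0x130
vd[3] mask-off/keep -> 0x65
vd[4] mask-off/keep -> 0x4c
vd[5] tail/keep -> 0x8a
vd[6] tail/keep -> 0x0e
vd[7] tail/keep -> 0x2d
vd[8] tail/keep -> 0x7d
vd[9] tail/keep -> 0x07
vd[10] tail/keep -> 0xf8
vd[11] tail/keep -> 0xb1
vd[12] tail/keep -> 0xa1
vd[13] tail/keep -> 0x7d
vd[14] tail/keep -> 0xa6
vd[15] tail/keep -> 0x1e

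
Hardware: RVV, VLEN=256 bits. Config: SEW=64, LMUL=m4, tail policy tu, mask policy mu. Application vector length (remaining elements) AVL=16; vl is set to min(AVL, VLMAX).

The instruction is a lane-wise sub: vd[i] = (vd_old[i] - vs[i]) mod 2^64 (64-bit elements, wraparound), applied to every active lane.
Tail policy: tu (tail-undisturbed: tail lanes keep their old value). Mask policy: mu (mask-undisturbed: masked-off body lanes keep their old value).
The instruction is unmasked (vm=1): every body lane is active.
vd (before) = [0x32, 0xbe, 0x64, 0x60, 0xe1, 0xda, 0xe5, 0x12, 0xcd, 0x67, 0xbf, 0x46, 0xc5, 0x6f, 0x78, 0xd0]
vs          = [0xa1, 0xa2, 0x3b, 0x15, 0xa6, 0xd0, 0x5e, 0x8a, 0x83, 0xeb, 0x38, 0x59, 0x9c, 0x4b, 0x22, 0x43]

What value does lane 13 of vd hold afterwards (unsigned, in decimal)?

VLMAX = VLEN×LMUL/SEW = 256×4/64 = 16
AVL=16 ≤ VLMAX=16, so vl = 16
[0] sub(0x32,0xa1) = 0xffffffffffffff91
[1] sub(0xbe,0xa2) = 0x1c
[2] sub(0x64,0x3b) = 0x29
[3] sub(0x60,0x15) = 0x4b
[4] sub(0xe1,0xa6) = 0x3b
[5] sub(0xda,0xd0) = 0x0a
[6] sub(0xe5,0x5e) = 0x87
[7] sub(0x12,0x8a) = 0xffffffffffffff88
[8] sub(0xcd,0x83) = 0x4a
[9] sub(0x67,0xeb) = 0xffffffffffffff7c
[10] sub(0xbf,0x38) = 0x87
[11] sub(0x46,0x59) = 0xffffffffffffffed
[12] sub(0xc5,0x9c) = 0x29
[13] sub(0x6f,0x4b) = 0x24
[14] sub(0x78,0x22) = 0x56
[15] sub(0xd0,0x43) = 0x8d

vd[13] = 36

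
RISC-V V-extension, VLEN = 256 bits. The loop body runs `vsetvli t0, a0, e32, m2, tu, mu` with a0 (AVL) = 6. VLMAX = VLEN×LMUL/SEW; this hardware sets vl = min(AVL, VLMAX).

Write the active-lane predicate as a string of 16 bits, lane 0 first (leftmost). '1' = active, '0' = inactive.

VLMAX = (256 × 2) / 32 = 16 lanes
vl = min(AVL, VLMAX) = min(6, 16) = 6
bits (lane 0 leftmost): 1111110000000000

predicate = 1111110000000000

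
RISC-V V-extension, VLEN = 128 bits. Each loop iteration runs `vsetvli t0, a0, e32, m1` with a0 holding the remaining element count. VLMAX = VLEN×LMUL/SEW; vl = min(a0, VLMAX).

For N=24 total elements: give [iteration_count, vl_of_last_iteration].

[iterations, last_vl] = [6, 4]

lanes per group: 128·1/32 = 4
N=24: ⌈24/4⌉ = 6 iters; last vl = 24 − 5×4 = 4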